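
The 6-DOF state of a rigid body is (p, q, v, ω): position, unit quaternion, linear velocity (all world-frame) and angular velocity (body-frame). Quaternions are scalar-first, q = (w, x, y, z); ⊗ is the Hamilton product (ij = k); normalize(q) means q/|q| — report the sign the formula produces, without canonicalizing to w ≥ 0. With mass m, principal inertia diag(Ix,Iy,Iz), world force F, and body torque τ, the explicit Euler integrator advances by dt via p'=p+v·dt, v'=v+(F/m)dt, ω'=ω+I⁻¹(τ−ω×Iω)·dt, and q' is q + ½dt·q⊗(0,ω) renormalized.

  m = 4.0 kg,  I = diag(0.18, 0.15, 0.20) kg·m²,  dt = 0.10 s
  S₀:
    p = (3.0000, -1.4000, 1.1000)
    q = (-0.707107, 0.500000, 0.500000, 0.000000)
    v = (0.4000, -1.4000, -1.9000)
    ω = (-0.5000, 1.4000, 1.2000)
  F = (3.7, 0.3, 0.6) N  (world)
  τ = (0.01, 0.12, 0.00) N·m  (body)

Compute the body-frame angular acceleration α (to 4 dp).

ω×(Iω) gyroscopic = (0.0840, 0.0120, 0.0210)
angular accel α = (-0.4111, 0.7200, -0.1050)

α = (-0.4111, 0.7200, -0.1050)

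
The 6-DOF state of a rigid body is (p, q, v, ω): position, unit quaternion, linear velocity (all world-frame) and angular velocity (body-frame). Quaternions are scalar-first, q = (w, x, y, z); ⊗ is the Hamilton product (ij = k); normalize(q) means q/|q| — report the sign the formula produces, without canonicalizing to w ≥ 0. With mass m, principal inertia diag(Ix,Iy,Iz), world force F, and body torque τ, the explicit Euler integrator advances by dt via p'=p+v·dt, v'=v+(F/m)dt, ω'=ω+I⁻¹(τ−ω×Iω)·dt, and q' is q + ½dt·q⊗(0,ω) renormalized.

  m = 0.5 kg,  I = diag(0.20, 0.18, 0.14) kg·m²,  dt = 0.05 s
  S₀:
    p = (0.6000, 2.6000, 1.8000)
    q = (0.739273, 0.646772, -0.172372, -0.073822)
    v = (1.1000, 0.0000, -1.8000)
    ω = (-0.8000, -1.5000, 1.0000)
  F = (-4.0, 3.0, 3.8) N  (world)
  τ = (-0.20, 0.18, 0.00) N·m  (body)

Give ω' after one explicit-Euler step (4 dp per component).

ω' = (-0.8650, -1.4367, 1.0086)

α = I⁻¹(τ − ω×Iω) = (-1.3000, 1.2667, 0.1714)
ω + α·dt = (-0.8650, -1.4367, 1.0086)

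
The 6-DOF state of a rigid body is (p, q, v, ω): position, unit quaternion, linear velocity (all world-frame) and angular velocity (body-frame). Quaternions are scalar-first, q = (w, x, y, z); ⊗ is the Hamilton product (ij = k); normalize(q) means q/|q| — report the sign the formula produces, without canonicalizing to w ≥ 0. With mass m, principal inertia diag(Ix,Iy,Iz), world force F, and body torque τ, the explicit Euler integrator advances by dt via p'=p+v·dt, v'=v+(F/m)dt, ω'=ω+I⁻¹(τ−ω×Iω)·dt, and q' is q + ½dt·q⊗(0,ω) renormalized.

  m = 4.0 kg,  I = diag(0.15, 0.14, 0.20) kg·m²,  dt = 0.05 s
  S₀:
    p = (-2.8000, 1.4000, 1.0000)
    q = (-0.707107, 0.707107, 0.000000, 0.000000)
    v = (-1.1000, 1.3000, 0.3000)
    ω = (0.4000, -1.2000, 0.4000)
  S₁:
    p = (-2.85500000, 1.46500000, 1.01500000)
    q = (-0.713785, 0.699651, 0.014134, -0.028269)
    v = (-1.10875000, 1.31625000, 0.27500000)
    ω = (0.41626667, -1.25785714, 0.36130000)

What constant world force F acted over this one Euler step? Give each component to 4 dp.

v₁ − v₀ = (-0.00875000, 0.01625000, -0.02500000)
m·(v₁−v₀)/dt = (-0.7000, 1.3000, -2.0000)

F = (-0.7000, 1.3000, -2.0000)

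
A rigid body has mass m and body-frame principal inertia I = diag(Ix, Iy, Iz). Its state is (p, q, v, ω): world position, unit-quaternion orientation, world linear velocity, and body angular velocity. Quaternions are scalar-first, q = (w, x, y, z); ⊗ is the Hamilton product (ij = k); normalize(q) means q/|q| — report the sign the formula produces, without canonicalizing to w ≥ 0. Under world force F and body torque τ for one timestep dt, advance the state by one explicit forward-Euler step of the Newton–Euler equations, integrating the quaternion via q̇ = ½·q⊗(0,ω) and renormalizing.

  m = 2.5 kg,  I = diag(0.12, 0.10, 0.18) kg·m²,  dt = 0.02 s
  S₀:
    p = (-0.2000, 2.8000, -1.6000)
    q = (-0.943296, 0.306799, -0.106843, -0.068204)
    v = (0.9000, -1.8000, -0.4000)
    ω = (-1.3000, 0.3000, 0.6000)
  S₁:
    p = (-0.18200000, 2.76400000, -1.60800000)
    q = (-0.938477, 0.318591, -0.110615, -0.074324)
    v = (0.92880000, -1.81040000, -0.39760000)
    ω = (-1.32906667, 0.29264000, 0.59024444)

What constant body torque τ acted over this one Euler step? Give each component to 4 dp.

τ = (-0.1600, 0.0100, -0.0800)

ω₁ − ω₀ = (-0.02906667, -0.00736000, -0.00975556)
gyro term ω₀×Iω₀ = (0.0144, 0.0468, 0.0078)
applied torque τ = (-0.1600, 0.0100, -0.0800)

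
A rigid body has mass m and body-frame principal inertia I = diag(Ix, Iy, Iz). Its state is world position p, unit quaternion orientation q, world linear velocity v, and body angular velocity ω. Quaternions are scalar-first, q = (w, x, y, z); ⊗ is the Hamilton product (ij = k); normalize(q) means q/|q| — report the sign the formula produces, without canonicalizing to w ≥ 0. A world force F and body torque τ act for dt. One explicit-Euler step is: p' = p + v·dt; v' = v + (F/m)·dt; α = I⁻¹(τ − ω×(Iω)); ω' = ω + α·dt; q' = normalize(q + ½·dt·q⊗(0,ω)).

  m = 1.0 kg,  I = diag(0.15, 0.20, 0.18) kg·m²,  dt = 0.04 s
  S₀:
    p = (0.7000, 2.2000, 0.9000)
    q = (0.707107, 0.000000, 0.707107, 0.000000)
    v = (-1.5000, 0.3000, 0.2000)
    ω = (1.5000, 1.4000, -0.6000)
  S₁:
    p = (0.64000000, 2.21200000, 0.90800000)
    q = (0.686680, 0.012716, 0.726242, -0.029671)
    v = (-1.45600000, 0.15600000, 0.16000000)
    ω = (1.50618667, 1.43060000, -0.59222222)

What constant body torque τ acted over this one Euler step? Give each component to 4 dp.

τ = (0.0400, 0.1800, 0.1400)

ω₁ − ω₀ = (0.00618667, 0.03060000, 0.00777778)
precession coupling = (0.0168, 0.0270, 0.1050)
I·α + gyro = (0.0400, 0.1800, 0.1400)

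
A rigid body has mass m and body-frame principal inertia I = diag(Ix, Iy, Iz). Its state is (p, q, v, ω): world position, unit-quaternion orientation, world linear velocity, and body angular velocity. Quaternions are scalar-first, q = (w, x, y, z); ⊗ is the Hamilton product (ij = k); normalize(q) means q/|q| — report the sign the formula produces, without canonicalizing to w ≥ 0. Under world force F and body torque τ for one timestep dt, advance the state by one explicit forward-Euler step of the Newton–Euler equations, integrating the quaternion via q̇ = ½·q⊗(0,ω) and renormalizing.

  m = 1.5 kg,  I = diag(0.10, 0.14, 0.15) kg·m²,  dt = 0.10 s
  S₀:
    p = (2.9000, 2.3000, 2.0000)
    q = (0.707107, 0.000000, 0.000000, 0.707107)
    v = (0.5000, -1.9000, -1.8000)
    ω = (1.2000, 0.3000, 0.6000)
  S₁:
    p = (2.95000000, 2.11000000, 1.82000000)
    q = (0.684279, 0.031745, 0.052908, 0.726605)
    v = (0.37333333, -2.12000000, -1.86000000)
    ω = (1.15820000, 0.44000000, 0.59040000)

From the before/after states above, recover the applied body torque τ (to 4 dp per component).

ω₁ − ω₀ = (-0.04180000, 0.14000000, -0.00960000)
τ = I·(Δω/dt) + ω₀×(Iω₀) = (-0.0400, 0.1600, 0.0000)

τ = (-0.0400, 0.1600, 0.0000)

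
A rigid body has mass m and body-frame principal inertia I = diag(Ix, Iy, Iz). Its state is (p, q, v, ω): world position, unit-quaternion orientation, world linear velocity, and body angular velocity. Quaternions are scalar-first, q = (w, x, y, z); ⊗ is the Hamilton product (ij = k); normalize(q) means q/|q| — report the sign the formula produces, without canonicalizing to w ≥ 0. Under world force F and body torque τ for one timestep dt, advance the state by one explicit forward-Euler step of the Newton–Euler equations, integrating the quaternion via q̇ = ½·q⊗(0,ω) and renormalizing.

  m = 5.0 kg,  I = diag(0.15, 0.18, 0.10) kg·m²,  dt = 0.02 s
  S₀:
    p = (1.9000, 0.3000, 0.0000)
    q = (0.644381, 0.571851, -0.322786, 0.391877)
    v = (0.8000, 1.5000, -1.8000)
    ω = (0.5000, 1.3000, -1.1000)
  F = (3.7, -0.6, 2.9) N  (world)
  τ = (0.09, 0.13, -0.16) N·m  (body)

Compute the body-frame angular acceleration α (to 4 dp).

α = (-0.1627, 0.8750, -1.7950)

precession coupling ω×(Iω) = (0.1144, -0.0275, 0.0195)
(τ − ω×Iω)/I = (-0.1627, 0.8750, -1.7950)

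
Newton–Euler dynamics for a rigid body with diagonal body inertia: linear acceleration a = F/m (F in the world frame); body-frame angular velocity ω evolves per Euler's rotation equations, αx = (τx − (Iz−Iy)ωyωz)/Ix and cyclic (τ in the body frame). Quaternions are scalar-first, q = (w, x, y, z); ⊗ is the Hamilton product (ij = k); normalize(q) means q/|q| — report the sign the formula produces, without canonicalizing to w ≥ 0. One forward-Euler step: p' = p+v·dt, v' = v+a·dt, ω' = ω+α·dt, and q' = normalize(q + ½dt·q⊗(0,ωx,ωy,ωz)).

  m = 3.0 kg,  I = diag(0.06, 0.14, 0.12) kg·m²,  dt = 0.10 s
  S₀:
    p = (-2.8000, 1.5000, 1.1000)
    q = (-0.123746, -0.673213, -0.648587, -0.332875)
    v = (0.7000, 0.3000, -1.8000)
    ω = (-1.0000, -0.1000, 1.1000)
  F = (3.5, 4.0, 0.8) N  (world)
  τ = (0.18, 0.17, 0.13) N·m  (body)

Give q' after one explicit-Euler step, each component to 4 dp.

Hamilton product q⊗(0,ω) = (-0.3719092, -0.6229872, 1.0857839, -0.7173863)
updated quaternion q' = (-0.1419, -0.7024, -0.5927, -0.3677)

q' = (-0.1419, -0.7024, -0.5927, -0.3677)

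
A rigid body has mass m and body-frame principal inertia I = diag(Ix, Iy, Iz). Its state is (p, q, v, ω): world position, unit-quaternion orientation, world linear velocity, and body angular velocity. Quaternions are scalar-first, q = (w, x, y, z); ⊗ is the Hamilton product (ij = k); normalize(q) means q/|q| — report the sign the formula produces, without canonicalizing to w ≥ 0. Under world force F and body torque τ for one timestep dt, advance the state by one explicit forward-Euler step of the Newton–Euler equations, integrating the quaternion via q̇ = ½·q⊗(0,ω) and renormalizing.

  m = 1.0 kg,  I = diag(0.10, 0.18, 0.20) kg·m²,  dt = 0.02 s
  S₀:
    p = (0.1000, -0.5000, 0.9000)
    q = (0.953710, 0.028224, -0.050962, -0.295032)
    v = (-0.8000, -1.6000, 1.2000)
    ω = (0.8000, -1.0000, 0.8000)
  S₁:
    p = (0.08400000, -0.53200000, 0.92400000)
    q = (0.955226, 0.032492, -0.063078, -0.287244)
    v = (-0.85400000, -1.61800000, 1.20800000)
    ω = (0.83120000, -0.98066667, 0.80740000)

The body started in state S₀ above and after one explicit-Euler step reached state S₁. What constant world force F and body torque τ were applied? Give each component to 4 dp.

ω₁ − ω₀ = (0.03120000, 0.01933333, 0.00740000)
ω₀×(Iω₀) = (-0.0160, -0.0640, -0.0640)
applied torque τ = (0.1400, 0.1100, 0.0100)
Δv = v₁−v₀ = (-0.05400000, -0.01800000, 0.00800000)
m·(v₁−v₀)/dt = (-2.7000, -0.9000, 0.4000)

F = (-2.7000, -0.9000, 0.4000)
τ = (0.1400, 0.1100, 0.0100)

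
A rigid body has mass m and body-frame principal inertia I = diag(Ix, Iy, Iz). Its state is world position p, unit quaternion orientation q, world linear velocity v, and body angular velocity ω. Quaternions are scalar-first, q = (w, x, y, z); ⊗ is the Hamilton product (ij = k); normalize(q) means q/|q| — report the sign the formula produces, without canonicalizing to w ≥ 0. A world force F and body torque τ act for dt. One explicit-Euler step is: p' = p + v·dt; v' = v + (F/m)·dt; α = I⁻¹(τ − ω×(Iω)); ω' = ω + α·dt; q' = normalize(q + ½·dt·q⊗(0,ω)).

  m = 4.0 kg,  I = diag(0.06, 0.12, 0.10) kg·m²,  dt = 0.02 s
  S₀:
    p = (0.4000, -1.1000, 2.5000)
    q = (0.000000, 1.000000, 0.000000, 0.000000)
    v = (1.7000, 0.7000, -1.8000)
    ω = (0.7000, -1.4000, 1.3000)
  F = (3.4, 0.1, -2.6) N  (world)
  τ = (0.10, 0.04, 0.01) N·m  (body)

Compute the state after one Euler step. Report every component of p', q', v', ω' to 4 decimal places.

a = F/m = (0.8500, 0.0250, -0.6500)
p + v·dt = (0.4340, -1.0860, 2.4640)
v + (F/m)dt = (1.7170, 0.7005, -1.8130)
(τ − ω×Iω)/I = (1.0600, 0.6367, 0.6880)
ω + α·dt = (0.7212, -1.3873, 1.3138)
2q̇ = q⊗(0,ω) = (-0.7000000, 0.0000000, -1.3000000, -1.4000000)
updated quaternion q' = (-0.0070, 0.9998, -0.0130, -0.0140)

p' = (0.4340, -1.0860, 2.4640)
q' = (-0.0070, 0.9998, -0.0130, -0.0140)
v' = (1.7170, 0.7005, -1.8130)
ω' = (0.7212, -1.3873, 1.3138)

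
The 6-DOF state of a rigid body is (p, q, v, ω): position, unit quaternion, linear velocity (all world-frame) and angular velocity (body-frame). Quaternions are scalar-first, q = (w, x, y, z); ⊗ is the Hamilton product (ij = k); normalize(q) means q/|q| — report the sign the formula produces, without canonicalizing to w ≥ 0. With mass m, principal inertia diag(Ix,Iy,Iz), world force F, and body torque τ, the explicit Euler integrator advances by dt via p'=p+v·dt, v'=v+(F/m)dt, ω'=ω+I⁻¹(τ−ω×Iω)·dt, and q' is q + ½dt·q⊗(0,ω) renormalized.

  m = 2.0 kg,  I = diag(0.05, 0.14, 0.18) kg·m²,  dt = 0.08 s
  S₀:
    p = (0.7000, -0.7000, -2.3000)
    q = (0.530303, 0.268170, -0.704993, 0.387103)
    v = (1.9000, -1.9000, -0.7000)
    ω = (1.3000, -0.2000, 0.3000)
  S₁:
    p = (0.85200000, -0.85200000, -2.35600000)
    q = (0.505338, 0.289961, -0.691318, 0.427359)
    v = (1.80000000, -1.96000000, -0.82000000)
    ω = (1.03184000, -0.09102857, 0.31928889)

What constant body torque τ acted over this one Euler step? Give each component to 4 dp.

rate change Δω = (-0.26816000, 0.10897143, 0.01928889)
precession coupling = (-0.0024, -0.0507, -0.0234)
applied torque τ = (-0.1700, 0.1400, 0.0200)

τ = (-0.1700, 0.1400, 0.0200)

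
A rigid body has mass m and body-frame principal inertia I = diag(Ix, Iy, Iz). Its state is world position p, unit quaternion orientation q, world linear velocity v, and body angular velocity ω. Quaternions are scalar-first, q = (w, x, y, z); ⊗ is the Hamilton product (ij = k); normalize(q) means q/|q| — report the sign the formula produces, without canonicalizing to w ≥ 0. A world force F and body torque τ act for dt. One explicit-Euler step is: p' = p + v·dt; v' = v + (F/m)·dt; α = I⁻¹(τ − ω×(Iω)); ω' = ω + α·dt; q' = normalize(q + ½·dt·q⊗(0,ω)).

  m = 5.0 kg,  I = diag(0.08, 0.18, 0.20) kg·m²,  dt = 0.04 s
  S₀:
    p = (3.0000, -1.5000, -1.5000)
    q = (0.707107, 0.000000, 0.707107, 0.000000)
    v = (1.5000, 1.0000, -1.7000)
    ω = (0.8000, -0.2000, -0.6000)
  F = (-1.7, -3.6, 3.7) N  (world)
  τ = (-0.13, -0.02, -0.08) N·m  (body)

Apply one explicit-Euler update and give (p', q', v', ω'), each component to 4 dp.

a = (-0.3400, -0.7200, 0.7400)
p' = p + v·dt = (3.0600, -1.4600, -1.5680)
v + (F/m)dt = (1.4864, 0.9712, -1.6704)
precession coupling ω×(Iω) = (0.0024, 0.0576, -0.0160)
α = I⁻¹(τ − ω×Iω) = (-1.6550, -0.4311, -0.3200)
ω' = ω + α·dt = (0.7338, -0.2172, -0.6128)
q⊗(0,ω) = (0.1414214, 0.1414214, -0.1414214, -0.9899498)
q' = normalize(q + ½dt·q⊗(0,ω)) = (0.7098, 0.0028, 0.7041, -0.0198)

p' = (3.0600, -1.4600, -1.5680)
q' = (0.7098, 0.0028, 0.7041, -0.0198)
v' = (1.4864, 0.9712, -1.6704)
ω' = (0.7338, -0.2172, -0.6128)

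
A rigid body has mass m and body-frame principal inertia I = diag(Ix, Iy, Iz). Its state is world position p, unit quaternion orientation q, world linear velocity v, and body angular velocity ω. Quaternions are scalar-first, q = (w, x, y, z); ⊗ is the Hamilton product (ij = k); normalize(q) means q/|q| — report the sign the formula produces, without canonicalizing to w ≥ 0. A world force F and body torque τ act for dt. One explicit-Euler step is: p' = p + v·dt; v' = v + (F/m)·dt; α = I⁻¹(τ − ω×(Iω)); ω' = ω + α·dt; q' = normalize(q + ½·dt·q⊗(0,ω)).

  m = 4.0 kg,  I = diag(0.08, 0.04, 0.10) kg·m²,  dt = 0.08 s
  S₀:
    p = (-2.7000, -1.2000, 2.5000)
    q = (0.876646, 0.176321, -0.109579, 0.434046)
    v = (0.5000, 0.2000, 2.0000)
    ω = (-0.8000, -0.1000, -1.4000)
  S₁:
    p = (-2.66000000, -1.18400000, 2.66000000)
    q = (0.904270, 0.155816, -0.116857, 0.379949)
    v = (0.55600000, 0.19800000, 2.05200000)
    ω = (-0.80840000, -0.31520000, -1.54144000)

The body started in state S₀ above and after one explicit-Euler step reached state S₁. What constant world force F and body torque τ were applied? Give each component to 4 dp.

F = (2.8000, -0.1000, 2.6000)
τ = (0.0000, -0.1300, -0.1800)

velocity change Δv = (0.05600000, -0.00200000, 0.05200000)
applied force F = (2.8000, -0.1000, 2.6000)
rate change Δω = (-0.00840000, -0.21520000, -0.14144000)
ω₀×(Iω₀) = (0.0084, -0.0224, -0.0032)
τ = I·(Δω/dt) + ω₀×(Iω₀) = (0.0000, -0.1300, -0.1800)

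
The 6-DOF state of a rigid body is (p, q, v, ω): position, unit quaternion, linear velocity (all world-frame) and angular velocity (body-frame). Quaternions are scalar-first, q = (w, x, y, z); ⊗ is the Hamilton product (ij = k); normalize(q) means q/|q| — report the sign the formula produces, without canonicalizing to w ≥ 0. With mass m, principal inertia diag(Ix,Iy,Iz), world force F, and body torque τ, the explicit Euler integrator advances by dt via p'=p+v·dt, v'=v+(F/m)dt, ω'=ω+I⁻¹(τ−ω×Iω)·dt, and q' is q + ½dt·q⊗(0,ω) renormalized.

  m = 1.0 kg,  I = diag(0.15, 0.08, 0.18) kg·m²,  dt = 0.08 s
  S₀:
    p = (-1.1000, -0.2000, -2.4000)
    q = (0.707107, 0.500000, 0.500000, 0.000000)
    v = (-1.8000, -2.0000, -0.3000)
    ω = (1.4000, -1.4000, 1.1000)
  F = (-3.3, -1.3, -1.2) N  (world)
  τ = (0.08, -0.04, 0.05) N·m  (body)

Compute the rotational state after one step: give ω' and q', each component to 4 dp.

ω×(Iω) gyroscopic = (-0.1540, -0.0462, 0.1372)
(τ − ω×Iω)/I = (1.5600, 0.0775, -0.4844)
ω + α·dt = (1.5248, -1.3938, 1.0612)
2q̇ = q⊗(0,ω) = (0.0000000, 1.5399498, -1.5399498, -0.6221823)
updated quaternion q' = (0.7042, 0.5593, 0.4366, -0.0248)

ω' = (1.5248, -1.3938, 1.0612)
q' = (0.7042, 0.5593, 0.4366, -0.0248)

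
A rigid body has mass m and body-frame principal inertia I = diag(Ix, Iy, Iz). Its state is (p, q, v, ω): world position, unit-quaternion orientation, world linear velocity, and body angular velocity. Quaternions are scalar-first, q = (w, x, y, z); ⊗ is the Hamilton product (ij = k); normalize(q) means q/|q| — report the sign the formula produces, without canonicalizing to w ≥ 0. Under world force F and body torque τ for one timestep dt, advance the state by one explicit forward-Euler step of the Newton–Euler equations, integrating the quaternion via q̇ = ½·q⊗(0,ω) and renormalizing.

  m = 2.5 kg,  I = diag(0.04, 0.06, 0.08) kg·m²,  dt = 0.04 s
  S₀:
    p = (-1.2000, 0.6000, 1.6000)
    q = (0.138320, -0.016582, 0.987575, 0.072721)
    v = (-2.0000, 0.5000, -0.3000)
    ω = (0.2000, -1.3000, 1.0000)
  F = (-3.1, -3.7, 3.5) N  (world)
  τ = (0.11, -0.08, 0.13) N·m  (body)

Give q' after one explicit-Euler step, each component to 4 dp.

q⊗(0,ω) = (1.2144429, 1.1097763, -0.1486898, -0.0376384)
q + ½dt·q⊗(0,ω), renormalized = (0.1625, 0.0056, 0.9841, 0.0719)

q' = (0.1625, 0.0056, 0.9841, 0.0719)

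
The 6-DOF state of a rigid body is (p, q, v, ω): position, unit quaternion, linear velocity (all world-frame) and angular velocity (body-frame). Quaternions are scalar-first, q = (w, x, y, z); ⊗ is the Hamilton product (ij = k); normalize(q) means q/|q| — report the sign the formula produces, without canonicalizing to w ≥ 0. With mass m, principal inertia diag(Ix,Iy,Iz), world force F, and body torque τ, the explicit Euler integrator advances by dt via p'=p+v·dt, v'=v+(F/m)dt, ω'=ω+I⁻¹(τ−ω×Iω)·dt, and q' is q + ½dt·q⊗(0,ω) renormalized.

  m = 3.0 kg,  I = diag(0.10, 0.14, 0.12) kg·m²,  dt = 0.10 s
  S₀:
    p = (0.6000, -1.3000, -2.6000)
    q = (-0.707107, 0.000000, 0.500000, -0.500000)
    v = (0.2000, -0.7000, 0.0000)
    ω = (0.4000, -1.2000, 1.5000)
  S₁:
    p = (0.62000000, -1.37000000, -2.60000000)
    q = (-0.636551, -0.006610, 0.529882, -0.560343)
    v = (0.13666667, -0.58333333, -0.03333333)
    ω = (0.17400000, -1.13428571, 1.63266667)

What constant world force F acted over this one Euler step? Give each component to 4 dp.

v₁ − v₀ = (-0.06333333, 0.11666667, -0.03333333)
F = m·Δv/dt = (-1.9000, 3.5000, -1.0000)

F = (-1.9000, 3.5000, -1.0000)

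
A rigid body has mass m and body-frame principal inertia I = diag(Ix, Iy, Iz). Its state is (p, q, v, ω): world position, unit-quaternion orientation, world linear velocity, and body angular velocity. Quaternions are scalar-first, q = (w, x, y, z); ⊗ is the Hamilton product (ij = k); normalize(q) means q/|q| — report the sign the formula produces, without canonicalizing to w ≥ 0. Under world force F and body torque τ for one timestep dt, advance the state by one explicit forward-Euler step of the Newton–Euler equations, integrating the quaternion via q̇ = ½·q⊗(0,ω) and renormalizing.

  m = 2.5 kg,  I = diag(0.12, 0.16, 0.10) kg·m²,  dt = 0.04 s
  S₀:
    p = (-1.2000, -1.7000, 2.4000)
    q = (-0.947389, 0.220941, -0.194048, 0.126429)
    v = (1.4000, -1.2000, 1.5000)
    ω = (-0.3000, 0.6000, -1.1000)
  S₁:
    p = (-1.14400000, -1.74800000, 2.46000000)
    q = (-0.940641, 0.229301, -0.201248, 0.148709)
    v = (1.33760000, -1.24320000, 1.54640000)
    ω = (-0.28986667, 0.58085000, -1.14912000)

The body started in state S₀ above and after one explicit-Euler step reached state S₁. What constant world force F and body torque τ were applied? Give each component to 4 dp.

F = (-3.9000, -2.7000, 2.9000)
τ = (0.0700, -0.0700, -0.1300)

ω₁ − ω₀ = (0.01013333, -0.01915000, -0.04912000)
ω₀×(Iω₀) = (0.0396, 0.0066, -0.0072)
applied torque τ = (0.0700, -0.0700, -0.1300)
Δv = v₁−v₀ = (-0.06240000, -0.04320000, 0.04640000)
F = m·Δv/dt = (-3.9000, -2.7000, 2.9000)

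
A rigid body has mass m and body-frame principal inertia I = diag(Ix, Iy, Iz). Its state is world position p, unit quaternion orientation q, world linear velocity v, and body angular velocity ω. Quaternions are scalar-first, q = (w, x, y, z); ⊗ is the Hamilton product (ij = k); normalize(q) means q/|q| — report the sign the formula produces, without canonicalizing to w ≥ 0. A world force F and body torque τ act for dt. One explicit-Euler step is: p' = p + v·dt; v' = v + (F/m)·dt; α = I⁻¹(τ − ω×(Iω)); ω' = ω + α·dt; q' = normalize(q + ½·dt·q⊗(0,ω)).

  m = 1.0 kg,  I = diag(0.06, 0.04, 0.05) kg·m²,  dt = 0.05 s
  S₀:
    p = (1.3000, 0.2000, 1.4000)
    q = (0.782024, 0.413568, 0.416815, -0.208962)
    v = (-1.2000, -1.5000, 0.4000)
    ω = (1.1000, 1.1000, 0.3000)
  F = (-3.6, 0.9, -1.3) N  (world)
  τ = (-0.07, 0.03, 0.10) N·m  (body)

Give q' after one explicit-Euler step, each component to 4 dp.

q' = (0.7602, 0.4436, 0.4291, -0.2030)

Hamilton product q⊗(0,ω) = (-0.8507327, 1.2151291, 0.5062978, 0.2310355)
q + ½dt·q⊗(0,ω), renormalized = (0.7602, 0.4436, 0.4291, -0.2030)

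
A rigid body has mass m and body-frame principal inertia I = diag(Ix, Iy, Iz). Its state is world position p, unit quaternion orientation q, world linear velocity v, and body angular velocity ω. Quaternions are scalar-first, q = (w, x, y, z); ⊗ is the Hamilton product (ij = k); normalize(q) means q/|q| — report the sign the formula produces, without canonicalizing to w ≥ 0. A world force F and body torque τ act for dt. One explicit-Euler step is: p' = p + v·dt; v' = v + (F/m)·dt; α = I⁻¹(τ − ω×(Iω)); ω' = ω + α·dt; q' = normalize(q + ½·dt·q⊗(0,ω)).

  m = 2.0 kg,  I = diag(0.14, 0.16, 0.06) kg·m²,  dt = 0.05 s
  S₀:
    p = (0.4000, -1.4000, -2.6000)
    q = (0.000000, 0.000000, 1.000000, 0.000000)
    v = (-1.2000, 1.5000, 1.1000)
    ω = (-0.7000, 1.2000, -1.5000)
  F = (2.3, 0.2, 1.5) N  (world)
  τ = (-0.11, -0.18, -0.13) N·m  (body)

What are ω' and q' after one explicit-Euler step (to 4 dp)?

precession coupling ω×(Iω) = (0.1800, 0.0840, -0.0168)
α = I⁻¹(τ − ω×Iω) = (-2.0714, -1.6500, -1.8867)
ω' = ω + α·dt = (-0.8036, 1.1175, -1.5943)
q⊗(0,ω) = (-1.2000000, -1.5000000, 0.0000000, 0.7000000)
updated quaternion q' = (-0.0300, -0.0375, 0.9987, 0.0175)

ω' = (-0.8036, 1.1175, -1.5943)
q' = (-0.0300, -0.0375, 0.9987, 0.0175)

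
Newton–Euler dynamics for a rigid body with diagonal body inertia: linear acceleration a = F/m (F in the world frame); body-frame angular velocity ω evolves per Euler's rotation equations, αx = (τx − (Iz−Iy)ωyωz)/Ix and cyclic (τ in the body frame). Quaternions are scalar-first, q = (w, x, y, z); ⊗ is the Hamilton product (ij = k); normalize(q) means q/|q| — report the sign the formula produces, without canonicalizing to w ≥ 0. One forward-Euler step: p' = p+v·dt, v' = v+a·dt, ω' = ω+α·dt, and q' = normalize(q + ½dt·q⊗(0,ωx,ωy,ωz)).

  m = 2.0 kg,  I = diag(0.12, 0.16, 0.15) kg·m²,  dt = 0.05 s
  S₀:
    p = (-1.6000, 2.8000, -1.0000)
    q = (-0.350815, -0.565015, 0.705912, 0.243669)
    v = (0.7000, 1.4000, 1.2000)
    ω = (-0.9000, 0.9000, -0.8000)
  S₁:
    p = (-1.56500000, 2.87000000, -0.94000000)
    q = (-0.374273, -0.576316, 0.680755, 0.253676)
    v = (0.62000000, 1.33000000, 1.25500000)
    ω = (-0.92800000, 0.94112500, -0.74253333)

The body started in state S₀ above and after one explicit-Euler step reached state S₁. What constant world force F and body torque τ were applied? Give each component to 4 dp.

F = (-3.2000, -2.8000, 2.2000)
τ = (-0.0600, 0.1100, 0.1400)

v₁ − v₀ = (-0.08000000, -0.07000000, 0.05500000)
m·(v₁−v₀)/dt = (-3.2000, -2.8000, 2.2000)
Δω = ω₁−ω₀ = (-0.02800000, 0.04112500, 0.05746667)
I·α + gyro = (-0.0600, 0.1100, 0.1400)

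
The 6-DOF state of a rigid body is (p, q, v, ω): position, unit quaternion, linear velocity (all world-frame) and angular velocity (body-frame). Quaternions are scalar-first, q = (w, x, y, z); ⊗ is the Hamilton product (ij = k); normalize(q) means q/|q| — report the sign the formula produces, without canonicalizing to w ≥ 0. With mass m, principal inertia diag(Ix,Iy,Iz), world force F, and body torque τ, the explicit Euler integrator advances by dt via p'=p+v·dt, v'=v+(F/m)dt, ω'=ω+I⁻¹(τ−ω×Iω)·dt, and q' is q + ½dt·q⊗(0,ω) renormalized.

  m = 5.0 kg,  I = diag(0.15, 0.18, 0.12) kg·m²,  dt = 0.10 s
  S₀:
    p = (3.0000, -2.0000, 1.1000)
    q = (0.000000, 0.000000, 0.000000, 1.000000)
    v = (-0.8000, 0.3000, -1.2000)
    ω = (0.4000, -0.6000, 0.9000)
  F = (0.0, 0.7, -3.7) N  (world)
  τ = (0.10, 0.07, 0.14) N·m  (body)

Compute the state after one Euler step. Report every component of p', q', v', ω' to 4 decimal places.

p' = (2.9200, -1.9700, 0.9800)
q' = (-0.0449, 0.0300, 0.0200, 0.9983)
v' = (-0.8000, 0.3140, -1.2740)
ω' = (0.4451, -0.5671, 1.0227)

linear accel F/m = (0.0000, 0.1400, -0.7400)
p + v·dt = (2.9200, -1.9700, 0.9800)
v + (F/m)dt = (-0.8000, 0.3140, -1.2740)
ω×(Iω) gyroscopic = (0.0324, 0.0108, -0.0072)
α = I⁻¹(τ − ω×Iω) = (0.4507, 0.3289, 1.2267)
ω + α·dt = (0.4451, -0.5671, 1.0227)
2q̇ = q⊗(0,ω) = (-0.9000000, 0.6000000, 0.4000000, 0.0000000)
q' = normalize(q + ½dt·q⊗(0,ω)) = (-0.0449, 0.0300, 0.0200, 0.9983)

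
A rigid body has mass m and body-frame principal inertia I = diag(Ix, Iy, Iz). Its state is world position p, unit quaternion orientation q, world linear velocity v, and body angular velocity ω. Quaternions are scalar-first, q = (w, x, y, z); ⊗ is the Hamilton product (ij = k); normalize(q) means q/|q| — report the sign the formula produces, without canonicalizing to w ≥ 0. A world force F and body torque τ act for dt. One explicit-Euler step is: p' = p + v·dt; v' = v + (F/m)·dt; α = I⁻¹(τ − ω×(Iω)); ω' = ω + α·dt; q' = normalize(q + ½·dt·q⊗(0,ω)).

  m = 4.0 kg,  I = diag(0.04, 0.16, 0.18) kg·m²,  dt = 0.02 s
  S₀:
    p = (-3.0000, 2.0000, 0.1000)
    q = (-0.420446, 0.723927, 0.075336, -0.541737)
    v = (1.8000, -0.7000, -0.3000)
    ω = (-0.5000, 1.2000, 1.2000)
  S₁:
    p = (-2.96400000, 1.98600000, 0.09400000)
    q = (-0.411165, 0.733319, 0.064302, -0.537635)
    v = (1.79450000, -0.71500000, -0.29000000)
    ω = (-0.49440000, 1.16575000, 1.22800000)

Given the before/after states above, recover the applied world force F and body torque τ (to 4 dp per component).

F = (-1.1000, -3.0000, 2.0000)
τ = (0.0400, -0.1900, 0.1800)

ω₁ − ω₀ = (0.00560000, -0.03425000, 0.02800000)
τ = I·(Δω/dt) + ω₀×(Iω₀) = (0.0400, -0.1900, 0.1800)
v₁ − v₀ = (-0.00550000, -0.01500000, 0.01000000)
m·(v₁−v₀)/dt = (-1.1000, -3.0000, 2.0000)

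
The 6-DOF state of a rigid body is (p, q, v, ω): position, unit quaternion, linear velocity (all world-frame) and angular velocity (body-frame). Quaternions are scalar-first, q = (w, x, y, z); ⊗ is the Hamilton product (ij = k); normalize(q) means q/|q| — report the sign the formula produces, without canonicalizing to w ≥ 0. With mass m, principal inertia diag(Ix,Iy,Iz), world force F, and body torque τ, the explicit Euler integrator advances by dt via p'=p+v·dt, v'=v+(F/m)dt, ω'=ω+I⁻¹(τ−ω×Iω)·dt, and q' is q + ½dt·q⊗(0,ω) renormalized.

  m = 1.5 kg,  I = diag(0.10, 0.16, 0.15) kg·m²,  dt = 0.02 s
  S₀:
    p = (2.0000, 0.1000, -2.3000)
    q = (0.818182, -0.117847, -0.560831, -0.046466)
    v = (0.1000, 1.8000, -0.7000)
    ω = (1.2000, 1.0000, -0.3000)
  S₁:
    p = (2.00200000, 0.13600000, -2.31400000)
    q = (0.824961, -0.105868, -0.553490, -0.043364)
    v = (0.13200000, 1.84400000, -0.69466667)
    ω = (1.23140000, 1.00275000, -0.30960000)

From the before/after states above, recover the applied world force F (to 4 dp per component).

F = (2.4000, 3.3000, 0.4000)

v₁ − v₀ = (0.03200000, 0.04400000, 0.00533333)
m·(v₁−v₀)/dt = (2.4000, 3.3000, 0.4000)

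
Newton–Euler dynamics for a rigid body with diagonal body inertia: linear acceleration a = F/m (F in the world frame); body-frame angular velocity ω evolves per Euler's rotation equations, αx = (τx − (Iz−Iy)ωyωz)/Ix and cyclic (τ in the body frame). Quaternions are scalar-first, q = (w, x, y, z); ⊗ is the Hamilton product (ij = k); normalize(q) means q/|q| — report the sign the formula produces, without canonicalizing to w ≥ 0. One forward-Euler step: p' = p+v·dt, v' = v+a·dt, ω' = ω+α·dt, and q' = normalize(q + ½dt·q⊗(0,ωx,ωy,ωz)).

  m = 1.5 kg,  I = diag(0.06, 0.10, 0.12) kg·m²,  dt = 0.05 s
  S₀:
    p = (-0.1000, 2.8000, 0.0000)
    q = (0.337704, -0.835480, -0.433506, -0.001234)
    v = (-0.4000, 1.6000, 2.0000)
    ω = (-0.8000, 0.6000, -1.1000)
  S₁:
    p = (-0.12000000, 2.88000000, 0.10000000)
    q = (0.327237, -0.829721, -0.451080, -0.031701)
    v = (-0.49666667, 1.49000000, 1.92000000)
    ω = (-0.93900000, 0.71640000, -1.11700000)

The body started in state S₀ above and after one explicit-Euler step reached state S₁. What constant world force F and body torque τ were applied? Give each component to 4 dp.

F = (-2.9000, -3.3000, -2.4000)
τ = (-0.1800, 0.1800, -0.0600)

Δv = v₁−v₀ = (-0.09666667, -0.11000000, -0.08000000)
F = m·Δv/dt = (-2.9000, -3.3000, -2.4000)
rate change Δω = (-0.13900000, 0.11640000, -0.01700000)
precession coupling = (-0.0132, -0.0528, -0.0192)
τ = I·(Δω/dt) + ω₀×(Iω₀) = (-0.1800, 0.1800, -0.0600)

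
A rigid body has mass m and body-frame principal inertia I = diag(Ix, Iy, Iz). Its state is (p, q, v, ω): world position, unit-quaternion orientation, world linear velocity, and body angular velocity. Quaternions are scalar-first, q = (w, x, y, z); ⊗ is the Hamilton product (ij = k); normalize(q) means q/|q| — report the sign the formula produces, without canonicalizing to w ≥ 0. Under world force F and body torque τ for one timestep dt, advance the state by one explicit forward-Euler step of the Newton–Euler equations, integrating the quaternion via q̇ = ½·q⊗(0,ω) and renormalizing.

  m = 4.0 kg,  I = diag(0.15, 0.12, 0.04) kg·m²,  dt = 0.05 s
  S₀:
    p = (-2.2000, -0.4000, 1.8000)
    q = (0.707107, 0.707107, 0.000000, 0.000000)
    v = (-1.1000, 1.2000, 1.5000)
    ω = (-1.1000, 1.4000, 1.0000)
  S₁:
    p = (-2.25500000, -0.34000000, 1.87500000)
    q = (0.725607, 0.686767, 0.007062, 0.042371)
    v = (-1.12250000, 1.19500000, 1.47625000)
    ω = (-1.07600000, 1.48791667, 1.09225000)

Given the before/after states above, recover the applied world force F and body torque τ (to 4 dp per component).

v₁ − v₀ = (-0.02250000, -0.00500000, -0.02375000)
m·(v₁−v₀)/dt = (-1.8000, -0.4000, -1.9000)
ω₁ − ω₀ = (0.02400000, 0.08791667, 0.09225000)
precession coupling = (-0.1120, -0.1210, 0.0462)
applied torque τ = (-0.0400, 0.0900, 0.1200)

F = (-1.8000, -0.4000, -1.9000)
τ = (-0.0400, 0.0900, 0.1200)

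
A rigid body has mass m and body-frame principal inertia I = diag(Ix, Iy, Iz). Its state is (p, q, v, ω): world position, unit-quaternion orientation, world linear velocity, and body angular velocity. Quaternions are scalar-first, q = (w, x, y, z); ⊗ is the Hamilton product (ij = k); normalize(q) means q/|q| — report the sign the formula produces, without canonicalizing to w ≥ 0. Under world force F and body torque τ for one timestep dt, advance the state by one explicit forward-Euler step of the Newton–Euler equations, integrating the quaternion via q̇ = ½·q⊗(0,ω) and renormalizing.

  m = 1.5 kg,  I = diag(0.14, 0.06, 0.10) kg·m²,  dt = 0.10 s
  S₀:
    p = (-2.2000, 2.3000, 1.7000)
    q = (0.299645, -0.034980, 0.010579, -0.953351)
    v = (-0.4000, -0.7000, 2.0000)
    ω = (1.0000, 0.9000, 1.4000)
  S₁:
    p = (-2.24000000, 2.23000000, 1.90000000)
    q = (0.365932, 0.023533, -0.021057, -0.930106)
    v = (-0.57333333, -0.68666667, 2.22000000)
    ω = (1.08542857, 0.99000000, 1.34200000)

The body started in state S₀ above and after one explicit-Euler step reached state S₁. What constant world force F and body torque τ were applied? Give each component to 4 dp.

F = (-2.6000, 0.2000, 3.3000)
τ = (0.1700, 0.1100, -0.1300)

v₁ − v₀ = (-0.17333333, 0.01333333, 0.22000000)
applied force F = (-2.6000, 0.2000, 3.3000)
rate change Δω = (0.08542857, 0.09000000, -0.05800000)
ω₀×(Iω₀) = (0.0504, 0.0560, -0.0720)
τ = I·(Δω/dt) + ω₀×(Iω₀) = (0.1700, 0.1100, -0.1300)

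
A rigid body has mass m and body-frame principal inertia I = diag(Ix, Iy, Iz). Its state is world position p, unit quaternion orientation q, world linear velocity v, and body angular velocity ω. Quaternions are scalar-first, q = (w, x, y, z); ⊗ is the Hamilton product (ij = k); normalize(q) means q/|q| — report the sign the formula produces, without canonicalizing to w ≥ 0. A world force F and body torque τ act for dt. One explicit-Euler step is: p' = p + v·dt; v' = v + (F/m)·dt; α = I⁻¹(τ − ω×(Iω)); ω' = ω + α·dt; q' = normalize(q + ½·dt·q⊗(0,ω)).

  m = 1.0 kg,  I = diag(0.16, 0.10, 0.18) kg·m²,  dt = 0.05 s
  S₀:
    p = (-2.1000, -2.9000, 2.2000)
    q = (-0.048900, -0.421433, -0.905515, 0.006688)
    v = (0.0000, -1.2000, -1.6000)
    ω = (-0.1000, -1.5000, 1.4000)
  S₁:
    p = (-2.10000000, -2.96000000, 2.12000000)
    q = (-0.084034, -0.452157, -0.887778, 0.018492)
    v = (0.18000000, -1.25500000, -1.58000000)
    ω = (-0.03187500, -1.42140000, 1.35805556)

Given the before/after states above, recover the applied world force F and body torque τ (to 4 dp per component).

Δv = v₁−v₀ = (0.18000000, -0.05500000, 0.02000000)
applied force F = (3.6000, -1.1000, 0.4000)
Δω = ω₁−ω₀ = (0.06812500, 0.07860000, -0.04194444)
I·α + gyro = (0.0500, 0.1600, -0.1600)

F = (3.6000, -1.1000, 0.4000)
τ = (0.0500, 0.1600, -0.1600)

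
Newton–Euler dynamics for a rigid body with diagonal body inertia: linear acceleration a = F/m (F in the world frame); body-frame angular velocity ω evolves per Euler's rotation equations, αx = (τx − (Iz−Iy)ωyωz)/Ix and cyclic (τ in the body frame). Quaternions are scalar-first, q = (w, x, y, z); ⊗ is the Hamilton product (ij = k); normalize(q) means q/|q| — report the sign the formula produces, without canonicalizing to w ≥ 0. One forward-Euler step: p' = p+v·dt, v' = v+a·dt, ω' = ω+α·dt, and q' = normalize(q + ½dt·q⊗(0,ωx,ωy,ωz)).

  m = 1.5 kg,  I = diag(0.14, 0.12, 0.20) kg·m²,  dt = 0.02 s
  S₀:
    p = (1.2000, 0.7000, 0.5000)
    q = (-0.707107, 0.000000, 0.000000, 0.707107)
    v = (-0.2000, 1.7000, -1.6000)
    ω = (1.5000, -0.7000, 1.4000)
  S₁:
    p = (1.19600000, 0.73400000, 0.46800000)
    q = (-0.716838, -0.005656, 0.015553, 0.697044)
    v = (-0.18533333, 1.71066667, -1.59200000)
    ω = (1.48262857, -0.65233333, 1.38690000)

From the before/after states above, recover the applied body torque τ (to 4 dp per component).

τ = (-0.2000, 0.1600, -0.1100)

ω₁ − ω₀ = (-0.01737143, 0.04766667, -0.01310000)
precession coupling = (-0.0784, -0.1260, 0.0210)
I·α + gyro = (-0.2000, 0.1600, -0.1100)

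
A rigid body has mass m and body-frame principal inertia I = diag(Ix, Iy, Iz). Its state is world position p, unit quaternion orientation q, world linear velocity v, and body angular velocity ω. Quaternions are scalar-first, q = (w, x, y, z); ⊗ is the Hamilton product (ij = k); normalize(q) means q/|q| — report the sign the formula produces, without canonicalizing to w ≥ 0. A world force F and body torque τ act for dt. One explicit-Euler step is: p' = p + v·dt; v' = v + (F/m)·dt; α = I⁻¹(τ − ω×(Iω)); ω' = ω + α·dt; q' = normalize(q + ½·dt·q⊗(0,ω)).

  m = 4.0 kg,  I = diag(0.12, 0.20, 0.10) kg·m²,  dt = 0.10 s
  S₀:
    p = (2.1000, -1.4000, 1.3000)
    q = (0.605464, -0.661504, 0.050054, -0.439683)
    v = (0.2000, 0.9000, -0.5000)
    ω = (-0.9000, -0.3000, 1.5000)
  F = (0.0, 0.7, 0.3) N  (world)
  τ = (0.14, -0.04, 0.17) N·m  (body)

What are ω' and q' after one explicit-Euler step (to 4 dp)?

ω' = (-0.8208, -0.3065, 1.6484)
q' = (0.6070, -0.6889, 0.1099, -0.3806)

angular accel α = (0.7917, -0.0650, 1.4840)
new body rate ω' = (-0.8208, -0.3065, 1.6484)
Hamilton product q⊗(0,ω) = (0.0791871, -0.6017415, 1.2063315, 1.1516958)
q + ½dt·q⊗(0,ω), renormalized = (0.6070, -0.6889, 0.1099, -0.3806)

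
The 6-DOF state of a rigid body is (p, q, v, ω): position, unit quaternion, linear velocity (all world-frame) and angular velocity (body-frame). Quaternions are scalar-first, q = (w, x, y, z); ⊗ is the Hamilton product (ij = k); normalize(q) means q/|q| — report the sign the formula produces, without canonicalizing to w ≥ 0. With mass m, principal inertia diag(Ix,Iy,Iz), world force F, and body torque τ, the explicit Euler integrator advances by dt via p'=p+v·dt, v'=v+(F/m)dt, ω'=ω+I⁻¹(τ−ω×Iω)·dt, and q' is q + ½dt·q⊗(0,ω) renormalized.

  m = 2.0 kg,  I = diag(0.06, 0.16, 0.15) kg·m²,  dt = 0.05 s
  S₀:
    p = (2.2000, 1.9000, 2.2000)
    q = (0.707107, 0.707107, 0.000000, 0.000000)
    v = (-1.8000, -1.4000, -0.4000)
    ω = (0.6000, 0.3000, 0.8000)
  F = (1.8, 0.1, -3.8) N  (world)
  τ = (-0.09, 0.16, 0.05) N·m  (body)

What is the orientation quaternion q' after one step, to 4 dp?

q' = (0.6963, 0.7175, -0.0088, 0.0194)

q⊗(0,ω) = (-0.4242642, 0.4242642, -0.3535535, 0.7778177)
q' = normalize(q + ½dt·q⊗(0,ω)) = (0.6963, 0.7175, -0.0088, 0.0194)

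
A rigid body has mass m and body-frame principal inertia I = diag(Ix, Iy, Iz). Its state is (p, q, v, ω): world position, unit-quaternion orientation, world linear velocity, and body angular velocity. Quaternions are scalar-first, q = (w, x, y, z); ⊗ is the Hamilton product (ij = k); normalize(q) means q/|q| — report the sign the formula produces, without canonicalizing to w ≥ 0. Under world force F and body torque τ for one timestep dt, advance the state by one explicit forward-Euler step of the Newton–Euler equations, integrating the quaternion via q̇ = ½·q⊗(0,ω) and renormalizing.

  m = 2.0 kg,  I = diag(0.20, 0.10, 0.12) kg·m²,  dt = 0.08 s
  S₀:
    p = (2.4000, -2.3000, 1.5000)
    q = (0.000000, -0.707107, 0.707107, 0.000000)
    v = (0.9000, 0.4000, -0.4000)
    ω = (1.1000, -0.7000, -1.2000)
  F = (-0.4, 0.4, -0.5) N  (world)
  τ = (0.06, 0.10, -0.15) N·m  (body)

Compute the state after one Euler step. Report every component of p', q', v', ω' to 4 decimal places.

ω×(Iω) gyroscopic = (0.0168, -0.1056, 0.0770)
α = I⁻¹(τ − ω×Iω) = (0.2160, 2.0560, -1.8917)
new body rate ω' = (1.1173, -0.5355, -1.3513)
q⊗(0,ω) = (1.2727926, -0.8485284, -0.8485284, -0.2828428)
q + ½dt·q⊗(0,ω), renormalized = (0.0508, -0.7392, 0.6715, -0.0113)
linear accel F/m = (-0.2000, 0.2000, -0.2500)
p' = p + v·dt = (2.4720, -2.2680, 1.4680)
new velocity v' = (0.8840, 0.4160, -0.4200)

p' = (2.4720, -2.2680, 1.4680)
q' = (0.0508, -0.7392, 0.6715, -0.0113)
v' = (0.8840, 0.4160, -0.4200)
ω' = (1.1173, -0.5355, -1.3513)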